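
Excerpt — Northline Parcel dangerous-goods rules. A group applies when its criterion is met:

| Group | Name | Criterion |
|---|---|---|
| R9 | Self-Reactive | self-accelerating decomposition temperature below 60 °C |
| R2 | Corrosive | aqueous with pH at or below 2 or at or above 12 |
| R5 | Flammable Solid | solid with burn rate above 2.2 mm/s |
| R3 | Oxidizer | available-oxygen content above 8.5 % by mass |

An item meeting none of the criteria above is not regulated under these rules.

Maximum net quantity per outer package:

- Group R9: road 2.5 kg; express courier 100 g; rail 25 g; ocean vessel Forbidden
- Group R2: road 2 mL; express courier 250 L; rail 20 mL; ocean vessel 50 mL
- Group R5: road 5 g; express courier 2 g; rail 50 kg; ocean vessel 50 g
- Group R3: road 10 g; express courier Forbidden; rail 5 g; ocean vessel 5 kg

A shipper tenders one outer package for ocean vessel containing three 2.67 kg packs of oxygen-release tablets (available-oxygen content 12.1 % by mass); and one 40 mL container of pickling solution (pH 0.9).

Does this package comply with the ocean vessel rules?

Oxygen-release tablets: available-oxygen content 12.1 % by mass > 8.5 % by mass → Group R3 (Oxidizer).
With pH 0.9 (≤ 2), the pickling solution falls in Group R2.
Group R2 quantity: 40 mL.
That is within the Group R2 ocean vessel limit of 50 mL.
Group R3 quantity: three 2.67 kg packs = 8.01 kg.
That exceeds the Group R3 ocean vessel limit of 5 kg.

No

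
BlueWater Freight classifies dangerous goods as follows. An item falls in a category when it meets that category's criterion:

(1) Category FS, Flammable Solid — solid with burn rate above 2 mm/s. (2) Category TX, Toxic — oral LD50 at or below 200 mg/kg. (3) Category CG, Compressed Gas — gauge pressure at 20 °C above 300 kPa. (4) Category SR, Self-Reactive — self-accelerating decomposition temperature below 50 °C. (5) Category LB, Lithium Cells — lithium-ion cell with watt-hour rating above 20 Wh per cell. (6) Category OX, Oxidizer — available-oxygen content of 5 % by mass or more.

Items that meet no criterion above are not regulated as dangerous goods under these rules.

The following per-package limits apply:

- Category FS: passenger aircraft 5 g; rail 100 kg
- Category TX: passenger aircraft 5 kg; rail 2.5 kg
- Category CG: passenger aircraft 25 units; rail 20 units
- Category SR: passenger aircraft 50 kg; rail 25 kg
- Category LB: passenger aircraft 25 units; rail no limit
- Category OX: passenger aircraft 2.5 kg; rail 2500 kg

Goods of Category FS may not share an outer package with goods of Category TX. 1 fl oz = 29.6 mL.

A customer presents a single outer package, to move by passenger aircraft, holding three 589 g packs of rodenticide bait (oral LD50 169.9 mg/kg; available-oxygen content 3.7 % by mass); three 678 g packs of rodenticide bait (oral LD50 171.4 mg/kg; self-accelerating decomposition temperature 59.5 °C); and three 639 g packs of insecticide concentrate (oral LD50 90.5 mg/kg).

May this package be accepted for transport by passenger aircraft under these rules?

No

Rodenticide bait: oral LD50 169.9 mg/kg ≤ 200 mg/kg → Category TX (Toxic).
Oral LD50 171.4 mg/kg meets the Category TX criterion (Toxic), so the rodenticide bait is Category TX.
Insecticide concentrate: oral LD50 90.5 mg/kg ≤ 200 mg/kg → Category TX (Toxic).
Total Category TX: (three 589 g packs = 1.767 kg) + (three 678 g packs = 2.034 kg) + (three 639 g packs = 1.917 kg) = 5.718 kg.
That exceeds the Category TX passenger aircraft limit of 5 kg.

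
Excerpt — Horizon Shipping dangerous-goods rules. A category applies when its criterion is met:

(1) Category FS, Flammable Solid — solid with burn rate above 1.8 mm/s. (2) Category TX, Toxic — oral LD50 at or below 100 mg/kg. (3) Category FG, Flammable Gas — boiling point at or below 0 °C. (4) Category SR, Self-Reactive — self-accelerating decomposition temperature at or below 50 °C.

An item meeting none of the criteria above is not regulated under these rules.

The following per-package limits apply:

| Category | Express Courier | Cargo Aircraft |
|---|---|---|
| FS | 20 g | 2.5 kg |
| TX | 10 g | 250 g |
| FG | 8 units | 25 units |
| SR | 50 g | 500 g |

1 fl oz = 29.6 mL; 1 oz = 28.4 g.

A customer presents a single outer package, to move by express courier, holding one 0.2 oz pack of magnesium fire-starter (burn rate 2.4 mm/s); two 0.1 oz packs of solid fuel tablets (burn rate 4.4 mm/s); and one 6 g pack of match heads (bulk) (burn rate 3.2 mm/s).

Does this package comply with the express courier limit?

Magnesium fire-starter: burn rate 2.4 mm/s > 1.8 mm/s → Category FS (Flammable Solid).
The solid fuel tablets have burn rate 4.4 mm/s, which is > 1.8 mm/s, so they are Category FS (Flammable Solid).
With burn rate 3.2 mm/s (> 1.8 mm/s), the match heads (bulk) fall in Category FS.
Total Category FS: (one 0.2 oz pack = 5.68 g) + (two 0.1 oz packs = 5.68 g) + 6 g = 17.36 g.
17.36 g ≤ 20 g (express courier limit, Category FS) — within limit.

Yes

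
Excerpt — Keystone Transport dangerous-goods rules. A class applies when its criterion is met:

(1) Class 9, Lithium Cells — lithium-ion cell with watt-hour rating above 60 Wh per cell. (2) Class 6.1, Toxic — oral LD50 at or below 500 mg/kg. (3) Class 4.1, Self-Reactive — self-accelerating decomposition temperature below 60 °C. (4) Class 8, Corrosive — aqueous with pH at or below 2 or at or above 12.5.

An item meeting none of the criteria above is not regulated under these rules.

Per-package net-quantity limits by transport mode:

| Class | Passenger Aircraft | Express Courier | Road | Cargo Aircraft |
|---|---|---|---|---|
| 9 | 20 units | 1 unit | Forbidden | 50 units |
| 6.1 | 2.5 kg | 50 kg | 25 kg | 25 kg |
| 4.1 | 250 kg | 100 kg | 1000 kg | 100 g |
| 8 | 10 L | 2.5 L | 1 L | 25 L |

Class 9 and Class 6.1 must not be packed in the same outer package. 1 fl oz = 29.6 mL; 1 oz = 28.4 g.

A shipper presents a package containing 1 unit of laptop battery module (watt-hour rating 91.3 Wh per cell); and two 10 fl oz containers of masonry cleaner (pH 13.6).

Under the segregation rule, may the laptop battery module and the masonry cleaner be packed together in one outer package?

Watt-hour rating 91.3 Wh per cell meets the Class 9 criterion (Lithium Cells), so the laptop battery module is Class 9.
pH 13.6 meets the Class 8 criterion (Corrosive), so the masonry cleaner is Class 8.
No segregation rule bars Class 9 with Class 8.

Yes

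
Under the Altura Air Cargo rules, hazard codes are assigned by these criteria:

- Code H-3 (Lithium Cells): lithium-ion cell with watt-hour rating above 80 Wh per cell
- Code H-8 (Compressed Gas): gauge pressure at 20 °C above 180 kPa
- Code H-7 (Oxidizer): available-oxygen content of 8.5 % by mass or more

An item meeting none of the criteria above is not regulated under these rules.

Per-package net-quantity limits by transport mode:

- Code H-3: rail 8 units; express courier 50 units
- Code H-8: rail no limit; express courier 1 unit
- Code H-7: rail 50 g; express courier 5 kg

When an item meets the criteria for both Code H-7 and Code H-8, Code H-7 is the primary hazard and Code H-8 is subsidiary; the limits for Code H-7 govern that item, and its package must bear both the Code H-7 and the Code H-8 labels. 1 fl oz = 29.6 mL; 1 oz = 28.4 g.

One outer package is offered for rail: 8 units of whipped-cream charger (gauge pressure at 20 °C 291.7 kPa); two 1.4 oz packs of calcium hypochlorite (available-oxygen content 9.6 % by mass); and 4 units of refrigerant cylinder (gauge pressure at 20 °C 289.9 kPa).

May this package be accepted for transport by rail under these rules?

Gauge pressure at 20 °C 291.7 kPa meets the Code H-8 criterion (Compressed Gas), so the whipped-cream charger is Code H-8.
With available-oxygen content 9.6 % by mass (≥ 8.5 % by mass), the calcium hypochlorite falls in Code H-7.
With gauge pressure at 20 °C 289.9 kPa (> 180 kPa), the refrigerant cylinder falls in Code H-8.
Code H-7 quantity: two 1.4 oz packs = 79.52 g.
79.52 g > 50 g (rail limit, Code H-7) — over the limit.
Total Code H-8: 8 units + 4 units = 12 units.
Code H-8 has no per-package limit by rail.

No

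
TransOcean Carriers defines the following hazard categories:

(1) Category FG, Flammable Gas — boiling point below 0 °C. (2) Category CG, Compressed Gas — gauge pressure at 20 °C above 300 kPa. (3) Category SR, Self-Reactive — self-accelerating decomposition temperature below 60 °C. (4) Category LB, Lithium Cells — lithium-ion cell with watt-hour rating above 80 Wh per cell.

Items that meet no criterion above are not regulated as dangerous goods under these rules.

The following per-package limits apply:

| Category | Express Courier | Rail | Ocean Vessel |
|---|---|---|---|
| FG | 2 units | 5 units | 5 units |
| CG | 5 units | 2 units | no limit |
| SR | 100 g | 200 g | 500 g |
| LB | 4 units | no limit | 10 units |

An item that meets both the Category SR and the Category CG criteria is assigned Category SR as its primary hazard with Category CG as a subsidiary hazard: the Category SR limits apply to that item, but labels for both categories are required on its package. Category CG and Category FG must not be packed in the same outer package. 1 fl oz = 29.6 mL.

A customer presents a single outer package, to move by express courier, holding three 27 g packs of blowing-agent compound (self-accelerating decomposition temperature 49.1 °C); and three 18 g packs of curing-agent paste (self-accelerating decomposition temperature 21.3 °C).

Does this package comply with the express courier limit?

The blowing-agent compound has self-accelerating decomposition temperature 49.1 °C, which is < 60 °C, so it is Category SR (Self-Reactive).
Self-accelerating decomposition temperature 21.3 °C meets the Category SR criterion (Self-Reactive), so the curing-agent paste is Category SR.
Total Category SR: (three 27 g packs = 81 g) + (three 18 g packs = 54 g) = 135 g.
135 g exceeds the express courier limit of 100 g for Category SR.

No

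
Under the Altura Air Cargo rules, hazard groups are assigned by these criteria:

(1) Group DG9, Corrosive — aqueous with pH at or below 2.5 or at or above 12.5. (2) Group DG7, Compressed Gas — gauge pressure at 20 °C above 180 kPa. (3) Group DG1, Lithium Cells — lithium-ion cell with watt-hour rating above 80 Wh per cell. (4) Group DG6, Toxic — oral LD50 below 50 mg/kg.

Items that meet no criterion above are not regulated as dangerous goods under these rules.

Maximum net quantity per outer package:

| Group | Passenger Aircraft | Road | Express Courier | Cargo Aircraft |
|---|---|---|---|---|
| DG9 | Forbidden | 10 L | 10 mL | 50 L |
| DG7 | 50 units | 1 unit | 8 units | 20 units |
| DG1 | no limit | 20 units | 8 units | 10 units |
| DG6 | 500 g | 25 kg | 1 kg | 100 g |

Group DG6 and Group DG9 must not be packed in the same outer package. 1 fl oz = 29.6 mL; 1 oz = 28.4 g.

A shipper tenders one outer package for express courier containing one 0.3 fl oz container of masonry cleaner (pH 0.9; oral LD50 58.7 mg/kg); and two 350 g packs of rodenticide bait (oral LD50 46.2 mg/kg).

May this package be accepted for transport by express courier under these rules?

No

Masonry cleaner: pH 0.9 ≤ 2.5 → Group DG9 (Corrosive).
The rodenticide bait has oral LD50 46.2 mg/kg, which is < 50 mg/kg, so it is Group DG6 (Toxic).
Group DG6 quantity: two 350 g packs = 700 g.
700 g ≤ 1 kg (express courier limit, Group DG6) — within limit.
Group DG9 quantity: one 0.3 fl oz container = 8.88 mL.
That is within the Group DG9 express courier limit of 10 mL.
Group DG6 and Group DG9 may not share an outer package.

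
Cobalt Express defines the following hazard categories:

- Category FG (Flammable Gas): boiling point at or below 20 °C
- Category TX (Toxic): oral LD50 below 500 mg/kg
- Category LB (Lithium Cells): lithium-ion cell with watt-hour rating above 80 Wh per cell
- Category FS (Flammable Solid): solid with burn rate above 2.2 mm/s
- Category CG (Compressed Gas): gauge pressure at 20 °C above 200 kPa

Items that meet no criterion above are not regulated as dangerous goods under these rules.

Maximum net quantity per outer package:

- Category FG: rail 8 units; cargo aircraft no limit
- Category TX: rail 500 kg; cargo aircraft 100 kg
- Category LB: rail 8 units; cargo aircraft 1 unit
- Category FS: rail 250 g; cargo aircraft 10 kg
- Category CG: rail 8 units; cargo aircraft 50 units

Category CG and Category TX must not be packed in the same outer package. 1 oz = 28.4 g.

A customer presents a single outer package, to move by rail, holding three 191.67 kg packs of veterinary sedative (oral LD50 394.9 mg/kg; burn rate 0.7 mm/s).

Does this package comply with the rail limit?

Veterinary sedative: oral LD50 394.9 mg/kg < 500 mg/kg → Category TX (Toxic).
Category TX quantity: three 191.67 kg packs = 575.01 kg.
That exceeds the Category TX rail limit of 500 kg.

No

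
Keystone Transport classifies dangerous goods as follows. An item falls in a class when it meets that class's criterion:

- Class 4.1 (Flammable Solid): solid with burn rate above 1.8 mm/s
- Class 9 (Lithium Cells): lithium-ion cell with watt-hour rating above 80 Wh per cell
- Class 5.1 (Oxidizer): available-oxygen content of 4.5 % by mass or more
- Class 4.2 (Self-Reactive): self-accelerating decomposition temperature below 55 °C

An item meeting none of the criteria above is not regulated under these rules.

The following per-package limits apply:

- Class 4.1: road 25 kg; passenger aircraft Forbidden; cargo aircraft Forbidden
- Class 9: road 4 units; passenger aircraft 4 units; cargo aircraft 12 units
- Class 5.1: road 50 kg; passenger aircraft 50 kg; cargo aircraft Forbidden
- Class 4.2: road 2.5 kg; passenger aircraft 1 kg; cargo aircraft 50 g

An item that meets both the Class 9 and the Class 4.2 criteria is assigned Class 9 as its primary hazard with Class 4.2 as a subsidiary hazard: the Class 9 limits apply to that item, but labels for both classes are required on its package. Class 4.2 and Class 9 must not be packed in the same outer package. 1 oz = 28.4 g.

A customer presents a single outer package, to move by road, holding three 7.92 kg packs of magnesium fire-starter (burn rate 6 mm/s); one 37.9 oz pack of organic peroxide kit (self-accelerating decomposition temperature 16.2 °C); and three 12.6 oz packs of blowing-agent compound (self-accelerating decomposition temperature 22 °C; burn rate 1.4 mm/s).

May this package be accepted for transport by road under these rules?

Yes

Magnesium fire-starter: burn rate 6 mm/s > 1.8 mm/s → Class 4.1 (Flammable Solid).
The organic peroxide kit has self-accelerating decomposition temperature 16.2 °C, which is < 55 °C, so it is Class 4.2 (Self-Reactive).
Self-accelerating decomposition temperature 22 °C meets the Class 4.2 criterion (Self-Reactive), so the blowing-agent compound is Class 4.2.
Class 4.2 net quantity: (one 37.9 oz pack = 1076.36 g) + (three 12.6 oz packs = 1073.52 g) = 2149.88 g.
That is within the Class 4.2 road limit of 2.5 kg.
Class 4.1 quantity: three 7.92 kg packs = 23.76 kg.
23.76 kg ≤ 25 kg (road limit, Class 4.1) — within limit.
The segregation rule (Class 4.2 with Class 9) does not apply to Class 4.2 with Class 4.1.
Every hazard class is within its road limit and no segregation rule is violated.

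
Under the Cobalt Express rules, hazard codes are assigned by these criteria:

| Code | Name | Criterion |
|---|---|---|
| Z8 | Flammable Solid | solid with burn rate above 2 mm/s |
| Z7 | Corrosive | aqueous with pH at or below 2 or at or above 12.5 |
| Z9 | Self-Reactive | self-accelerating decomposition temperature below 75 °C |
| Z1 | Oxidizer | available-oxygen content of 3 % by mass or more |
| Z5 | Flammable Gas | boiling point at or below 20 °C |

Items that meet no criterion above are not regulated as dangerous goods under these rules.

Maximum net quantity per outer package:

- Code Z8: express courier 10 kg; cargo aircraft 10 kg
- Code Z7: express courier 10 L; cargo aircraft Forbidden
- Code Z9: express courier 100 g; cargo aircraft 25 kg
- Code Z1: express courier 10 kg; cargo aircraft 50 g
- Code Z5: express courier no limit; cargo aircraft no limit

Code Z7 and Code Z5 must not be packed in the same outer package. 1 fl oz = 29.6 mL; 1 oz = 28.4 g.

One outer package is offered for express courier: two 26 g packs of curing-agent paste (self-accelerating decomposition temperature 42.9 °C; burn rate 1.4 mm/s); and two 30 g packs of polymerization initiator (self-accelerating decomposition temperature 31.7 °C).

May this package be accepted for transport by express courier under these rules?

No

Self-accelerating decomposition temperature 42.9 °C meets the Code Z9 criterion (Self-Reactive), so the curing-agent paste is Code Z9.
The polymerization initiator has self-accelerating decomposition temperature 31.7 °C, which is < 75 °C, so it is Code Z9 (Self-Reactive).
Code Z9 net quantity: (two 26 g packs = 52 g) + (two 30 g packs = 60 g) = 112 g.
112 g > 100 g (express courier limit, Code Z9) — over the limit.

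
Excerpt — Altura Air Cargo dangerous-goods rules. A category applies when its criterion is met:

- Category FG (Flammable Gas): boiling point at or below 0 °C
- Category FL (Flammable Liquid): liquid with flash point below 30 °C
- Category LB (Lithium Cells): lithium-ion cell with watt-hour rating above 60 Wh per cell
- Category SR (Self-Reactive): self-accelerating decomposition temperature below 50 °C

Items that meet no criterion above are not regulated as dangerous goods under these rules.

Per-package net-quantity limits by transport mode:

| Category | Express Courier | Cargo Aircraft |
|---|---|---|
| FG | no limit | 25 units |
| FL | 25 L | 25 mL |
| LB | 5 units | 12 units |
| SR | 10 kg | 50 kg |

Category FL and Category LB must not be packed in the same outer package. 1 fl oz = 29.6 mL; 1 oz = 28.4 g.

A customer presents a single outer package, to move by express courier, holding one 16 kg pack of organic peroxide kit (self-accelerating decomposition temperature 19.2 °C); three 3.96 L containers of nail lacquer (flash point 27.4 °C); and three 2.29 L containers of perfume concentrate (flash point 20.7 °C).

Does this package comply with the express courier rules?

No

With self-accelerating decomposition temperature 19.2 °C (< 50 °C), the organic peroxide kit falls in Category SR.
Flash point 27.4 °C meets the Category FL criterion (Flammable Liquid), so the nail lacquer is Category FL.
With flash point 20.7 °C (< 30 °C), the perfume concentrate falls in Category FL.
Category SR quantity: 16 kg.
That exceeds the Category SR express courier limit of 10 kg.
Total Category FL: (three 3.96 L containers = 11.88 L) + (three 2.29 L containers = 6.87 L) = 18.75 L.
That is within the Category FL express courier limit of 25 L.
The segregation rule (Category FL with Category LB) does not apply to Category SR with Category FL.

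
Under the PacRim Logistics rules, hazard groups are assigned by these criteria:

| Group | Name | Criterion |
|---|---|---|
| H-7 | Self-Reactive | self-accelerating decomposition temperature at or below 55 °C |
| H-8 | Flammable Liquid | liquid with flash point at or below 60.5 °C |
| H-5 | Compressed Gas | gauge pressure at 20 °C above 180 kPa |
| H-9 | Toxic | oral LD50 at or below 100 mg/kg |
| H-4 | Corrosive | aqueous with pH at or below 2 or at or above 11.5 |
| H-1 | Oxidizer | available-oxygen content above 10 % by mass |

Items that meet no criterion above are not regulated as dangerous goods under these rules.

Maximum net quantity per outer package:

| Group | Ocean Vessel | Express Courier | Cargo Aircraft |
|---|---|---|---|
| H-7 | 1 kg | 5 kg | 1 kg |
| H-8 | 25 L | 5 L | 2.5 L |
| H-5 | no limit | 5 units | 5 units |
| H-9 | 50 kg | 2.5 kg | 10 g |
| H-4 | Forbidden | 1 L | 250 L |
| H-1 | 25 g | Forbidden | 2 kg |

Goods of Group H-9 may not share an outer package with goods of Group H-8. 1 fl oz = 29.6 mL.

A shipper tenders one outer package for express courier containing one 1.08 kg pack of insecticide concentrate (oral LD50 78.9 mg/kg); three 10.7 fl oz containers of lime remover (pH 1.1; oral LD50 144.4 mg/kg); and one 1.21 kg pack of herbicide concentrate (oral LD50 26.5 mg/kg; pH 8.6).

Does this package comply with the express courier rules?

Yes

The insecticide concentrate has oral LD50 78.9 mg/kg, which is ≤ 100 mg/kg, so it is Group H-9 (Toxic).
Lime remover: pH 1.1 ≤ 2 → Group H-4 (Corrosive).
The herbicide concentrate has oral LD50 26.5 mg/kg, which is ≤ 100 mg/kg, so it is Group H-9 (Toxic).
Group H-9 net quantity: 1.08 kg + 1.21 kg = 2.29 kg.
2.29 kg is within the express courier limit of 2.5 kg for Group H-9.
Group H-4 quantity: three 10.7 fl oz containers = 950.16 mL.
950.16 mL is within the express courier limit of 1 L for Group H-4.
The segregation rule (Group H-9 with Group H-8) does not apply to Group H-9 with Group H-4.
Every hazard group is within its express courier limit and no segregation rule is violated.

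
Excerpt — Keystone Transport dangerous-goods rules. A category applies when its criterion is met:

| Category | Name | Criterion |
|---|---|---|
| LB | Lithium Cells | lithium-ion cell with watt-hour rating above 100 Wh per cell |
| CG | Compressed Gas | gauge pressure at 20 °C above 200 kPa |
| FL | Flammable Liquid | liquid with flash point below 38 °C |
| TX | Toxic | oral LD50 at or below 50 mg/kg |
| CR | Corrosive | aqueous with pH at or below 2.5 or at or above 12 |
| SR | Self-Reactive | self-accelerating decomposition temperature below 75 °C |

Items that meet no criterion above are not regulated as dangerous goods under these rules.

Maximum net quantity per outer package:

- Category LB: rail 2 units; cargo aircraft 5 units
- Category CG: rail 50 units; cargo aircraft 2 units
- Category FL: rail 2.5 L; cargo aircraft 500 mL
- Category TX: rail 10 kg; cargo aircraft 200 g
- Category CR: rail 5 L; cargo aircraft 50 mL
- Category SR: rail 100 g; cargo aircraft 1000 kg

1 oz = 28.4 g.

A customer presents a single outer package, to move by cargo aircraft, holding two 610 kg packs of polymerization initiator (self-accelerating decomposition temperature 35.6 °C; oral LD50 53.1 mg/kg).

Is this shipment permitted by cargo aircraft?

No

The polymerization initiator has self-accelerating decomposition temperature 35.6 °C, which is < 75 °C, so it is Category SR (Self-Reactive).
Category SR quantity: two 610 kg packs = 1220 kg.
That exceeds the Category SR cargo aircraft limit of 1000 kg.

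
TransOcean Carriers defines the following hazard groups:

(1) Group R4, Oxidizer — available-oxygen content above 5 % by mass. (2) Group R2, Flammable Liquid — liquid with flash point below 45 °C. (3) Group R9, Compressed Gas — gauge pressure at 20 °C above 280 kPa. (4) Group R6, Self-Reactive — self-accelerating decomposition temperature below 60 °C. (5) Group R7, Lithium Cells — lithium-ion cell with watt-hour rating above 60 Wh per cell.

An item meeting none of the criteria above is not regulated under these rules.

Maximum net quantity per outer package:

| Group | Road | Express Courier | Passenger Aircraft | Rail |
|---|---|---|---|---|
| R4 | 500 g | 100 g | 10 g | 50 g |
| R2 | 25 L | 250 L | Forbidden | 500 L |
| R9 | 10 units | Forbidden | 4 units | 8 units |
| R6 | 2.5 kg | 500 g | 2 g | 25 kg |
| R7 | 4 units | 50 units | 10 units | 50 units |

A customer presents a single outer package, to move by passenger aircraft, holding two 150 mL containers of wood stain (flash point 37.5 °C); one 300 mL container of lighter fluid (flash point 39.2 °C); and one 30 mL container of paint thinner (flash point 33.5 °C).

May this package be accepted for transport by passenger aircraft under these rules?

Wood stain: flash point 37.5 °C < 45 °C → Group R2 (Flammable Liquid).
Lighter fluid: flash point 39.2 °C < 45 °C → Group R2 (Flammable Liquid).
The paint thinner has flash point 33.5 °C, which is < 45 °C, so it is Group R2 (Flammable Liquid).
Group R2 net quantity: (two 150 mL containers = 300 mL) + 300 mL + 30 mL = 630 mL.
Group R2 is Forbidden by passenger aircraft.

No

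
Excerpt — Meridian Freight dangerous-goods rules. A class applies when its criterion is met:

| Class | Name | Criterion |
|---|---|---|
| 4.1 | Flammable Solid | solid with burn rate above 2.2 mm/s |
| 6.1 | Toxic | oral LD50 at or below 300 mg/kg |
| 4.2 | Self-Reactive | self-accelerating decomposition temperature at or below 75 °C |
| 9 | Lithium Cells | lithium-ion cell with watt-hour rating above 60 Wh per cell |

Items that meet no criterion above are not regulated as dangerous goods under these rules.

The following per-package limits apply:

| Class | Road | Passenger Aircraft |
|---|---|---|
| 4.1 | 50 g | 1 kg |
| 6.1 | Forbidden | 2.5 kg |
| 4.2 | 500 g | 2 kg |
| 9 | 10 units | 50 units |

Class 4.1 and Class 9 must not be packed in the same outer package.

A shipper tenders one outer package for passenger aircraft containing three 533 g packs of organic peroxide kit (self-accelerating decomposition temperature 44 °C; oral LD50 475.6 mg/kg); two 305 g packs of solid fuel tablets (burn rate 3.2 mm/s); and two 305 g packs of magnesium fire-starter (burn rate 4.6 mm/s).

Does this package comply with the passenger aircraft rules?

The organic peroxide kit has self-accelerating decomposition temperature 44 °C, which is ≤ 75 °C, so it is Class 4.2 (Self-Reactive).
Solid fuel tablets: burn rate 3.2 mm/s > 2.2 mm/s → Class 4.1 (Flammable Solid).
The magnesium fire-starter has burn rate 4.6 mm/s, which is > 2.2 mm/s, so it is Class 4.1 (Flammable Solid).
Class 4.1 net quantity: (two 305 g packs = 610 g) + (two 305 g packs = 610 g) = 1.22 kg.
1.22 kg > 1 kg (passenger aircraft limit, Class 4.1) — over the limit.
Class 4.2 quantity: three 533 g packs = 1.599 kg.
1.599 kg is within the passenger aircraft limit of 2 kg for Class 4.2.
The segregation rule (Class 4.1 with Class 9) does not apply to Class 4.1 with Class 4.2.

No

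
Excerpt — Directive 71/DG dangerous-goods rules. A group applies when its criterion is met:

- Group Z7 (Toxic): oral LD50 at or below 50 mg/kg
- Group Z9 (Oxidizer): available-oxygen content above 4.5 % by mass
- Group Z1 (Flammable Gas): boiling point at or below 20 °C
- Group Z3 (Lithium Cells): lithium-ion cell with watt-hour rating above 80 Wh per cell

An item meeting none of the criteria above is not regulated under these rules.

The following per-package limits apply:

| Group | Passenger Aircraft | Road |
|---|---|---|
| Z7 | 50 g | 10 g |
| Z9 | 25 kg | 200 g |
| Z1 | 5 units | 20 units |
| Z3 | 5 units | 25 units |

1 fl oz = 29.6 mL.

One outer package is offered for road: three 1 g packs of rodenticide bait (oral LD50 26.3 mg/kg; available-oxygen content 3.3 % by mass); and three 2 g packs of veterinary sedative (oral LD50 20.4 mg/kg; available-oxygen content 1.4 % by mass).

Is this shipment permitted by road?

Yes

With oral LD50 26.3 mg/kg (≤ 50 mg/kg), the rodenticide bait falls in Group Z7.
The veterinary sedative has oral LD50 20.4 mg/kg, which is ≤ 50 mg/kg, so it is Group Z7 (Toxic).
Group Z7 net quantity: (three 1 g packs = 3 g) + (three 2 g packs = 6 g) = 9 g.
9 g ≤ 10 g (road limit, Group Z7) — within limit.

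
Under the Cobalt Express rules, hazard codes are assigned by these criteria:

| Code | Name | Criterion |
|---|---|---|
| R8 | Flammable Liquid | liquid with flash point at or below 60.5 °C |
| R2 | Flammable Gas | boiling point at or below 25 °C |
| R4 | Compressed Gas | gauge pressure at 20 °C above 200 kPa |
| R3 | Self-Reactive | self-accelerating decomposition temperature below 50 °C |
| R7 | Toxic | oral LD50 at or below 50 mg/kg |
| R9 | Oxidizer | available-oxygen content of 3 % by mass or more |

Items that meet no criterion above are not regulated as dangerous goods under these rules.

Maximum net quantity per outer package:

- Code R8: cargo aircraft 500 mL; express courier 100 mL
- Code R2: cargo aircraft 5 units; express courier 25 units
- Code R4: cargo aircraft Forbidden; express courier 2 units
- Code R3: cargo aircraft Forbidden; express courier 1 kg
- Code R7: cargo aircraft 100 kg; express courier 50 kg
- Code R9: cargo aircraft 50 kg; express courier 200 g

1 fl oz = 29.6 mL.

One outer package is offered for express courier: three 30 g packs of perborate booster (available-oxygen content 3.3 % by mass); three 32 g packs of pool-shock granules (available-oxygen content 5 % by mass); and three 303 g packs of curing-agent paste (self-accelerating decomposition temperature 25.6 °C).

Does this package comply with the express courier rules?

Yes

With available-oxygen content 3.3 % by mass (≥ 3 % by mass), the perborate booster falls in Code R9.
Pool-shock granules: available-oxygen content 5 % by mass ≥ 3 % by mass → Code R9 (Oxidizer).
The curing-agent paste has self-accelerating decomposition temperature 25.6 °C, which is < 50 °C, so it is Code R3 (Self-Reactive).
Code R9 net quantity: (three 30 g packs = 90 g) + (three 32 g packs = 96 g) = 186 g.
186 g is within the express courier limit of 200 g for Code R9.
Code R3 quantity: three 303 g packs = 909 g.
909 g ≤ 1 kg (express courier limit, Code R3) — within limit.
Every hazard code is within its express courier limit and no segregation rule is violated.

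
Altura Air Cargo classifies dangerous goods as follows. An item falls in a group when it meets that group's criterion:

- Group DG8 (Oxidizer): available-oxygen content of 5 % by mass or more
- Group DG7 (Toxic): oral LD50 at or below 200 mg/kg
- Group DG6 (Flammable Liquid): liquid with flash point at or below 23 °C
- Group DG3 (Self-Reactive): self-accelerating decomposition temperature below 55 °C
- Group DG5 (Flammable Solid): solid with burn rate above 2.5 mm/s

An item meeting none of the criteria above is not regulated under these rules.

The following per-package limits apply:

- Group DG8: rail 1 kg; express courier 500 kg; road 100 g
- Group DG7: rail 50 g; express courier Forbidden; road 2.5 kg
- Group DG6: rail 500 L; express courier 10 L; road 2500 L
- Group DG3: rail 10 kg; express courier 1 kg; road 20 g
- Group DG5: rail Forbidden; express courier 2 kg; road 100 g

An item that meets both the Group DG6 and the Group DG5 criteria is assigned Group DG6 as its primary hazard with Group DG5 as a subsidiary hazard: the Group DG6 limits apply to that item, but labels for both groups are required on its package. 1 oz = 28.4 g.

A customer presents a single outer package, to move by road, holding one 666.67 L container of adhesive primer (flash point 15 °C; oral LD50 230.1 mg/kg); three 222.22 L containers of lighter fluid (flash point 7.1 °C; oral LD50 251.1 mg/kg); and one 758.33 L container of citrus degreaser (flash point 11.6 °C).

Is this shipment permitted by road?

Flash point 15 °C meets the Group DG6 criterion (Flammable Liquid), so the adhesive primer is Group DG6.
The lighter fluid has flash point 7.1 °C, which is ≤ 23 °C, so it is Group DG6 (Flammable Liquid).
Citrus degreaser: flash point 11.6 °C ≤ 23 °C → Group DG6 (Flammable Liquid).
Group DG6 net quantity: 666.67 L + (three 222.22 L containers = 666.66 L) + 758.33 L = 2091.66 L.
2091.66 L ≤ 2500 L (road limit, Group DG6) — within limit.

Yes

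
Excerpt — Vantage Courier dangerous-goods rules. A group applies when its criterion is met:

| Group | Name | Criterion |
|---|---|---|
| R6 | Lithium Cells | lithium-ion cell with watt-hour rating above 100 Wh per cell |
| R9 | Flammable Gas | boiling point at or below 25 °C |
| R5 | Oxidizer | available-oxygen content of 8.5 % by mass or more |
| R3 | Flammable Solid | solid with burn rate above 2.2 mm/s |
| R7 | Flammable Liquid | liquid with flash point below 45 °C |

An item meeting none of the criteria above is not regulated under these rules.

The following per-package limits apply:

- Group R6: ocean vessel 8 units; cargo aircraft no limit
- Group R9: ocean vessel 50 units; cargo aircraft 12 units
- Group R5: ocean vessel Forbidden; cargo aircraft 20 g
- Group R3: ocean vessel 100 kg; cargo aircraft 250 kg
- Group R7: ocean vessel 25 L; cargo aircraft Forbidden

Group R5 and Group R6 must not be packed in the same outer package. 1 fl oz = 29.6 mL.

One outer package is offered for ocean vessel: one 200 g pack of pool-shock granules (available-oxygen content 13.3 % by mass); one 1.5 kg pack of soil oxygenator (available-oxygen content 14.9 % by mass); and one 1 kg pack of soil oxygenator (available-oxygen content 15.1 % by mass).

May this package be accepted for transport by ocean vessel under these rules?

With available-oxygen content 13.3 % by mass (≥ 8.5 % by mass), the pool-shock granules fall in Group R5.
Soil oxygenator: available-oxygen content 14.9 % by mass ≥ 8.5 % by mass → Group R5 (Oxidizer).
The soil oxygenator has available-oxygen content 15.1 % by mass, which is ≥ 8.5 % by mass, so it is Group R5 (Oxidizer).
Group R5 net quantity: 200 g + 1.5 kg + 1 kg = 2.7 kg.
Group R5 is Forbidden by ocean vessel.

No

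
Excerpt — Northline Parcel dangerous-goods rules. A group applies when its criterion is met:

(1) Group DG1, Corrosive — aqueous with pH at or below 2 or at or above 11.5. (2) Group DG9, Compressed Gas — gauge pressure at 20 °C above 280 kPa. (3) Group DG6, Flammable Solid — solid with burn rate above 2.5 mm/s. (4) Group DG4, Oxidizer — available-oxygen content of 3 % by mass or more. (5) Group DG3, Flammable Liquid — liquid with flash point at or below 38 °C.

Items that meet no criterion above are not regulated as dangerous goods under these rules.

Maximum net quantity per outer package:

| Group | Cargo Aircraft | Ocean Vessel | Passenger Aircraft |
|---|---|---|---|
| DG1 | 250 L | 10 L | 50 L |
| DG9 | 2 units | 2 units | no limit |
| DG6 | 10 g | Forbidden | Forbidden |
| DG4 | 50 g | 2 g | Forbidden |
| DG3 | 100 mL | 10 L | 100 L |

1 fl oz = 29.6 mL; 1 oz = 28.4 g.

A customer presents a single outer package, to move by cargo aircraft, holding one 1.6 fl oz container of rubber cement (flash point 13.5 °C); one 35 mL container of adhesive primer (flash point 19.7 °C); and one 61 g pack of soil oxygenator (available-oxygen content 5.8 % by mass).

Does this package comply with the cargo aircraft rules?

With flash point 13.5 °C (≤ 38 °C), the rubber cement falls in Group DG3.
The adhesive primer has flash point 19.7 °C, which is ≤ 38 °C, so it is Group DG3 (Flammable Liquid).
With available-oxygen content 5.8 % by mass (≥ 3 % by mass), the soil oxygenator falls in Group DG4.
Group DG3 net quantity: (one 1.6 fl oz container = 47.36 mL) + 35 mL = 82.36 mL.
82.36 mL is within the cargo aircraft limit of 100 mL for Group DG3.
Group DG4 quantity: 61 g.
That exceeds the Group DG4 cargo aircraft limit of 50 g.

No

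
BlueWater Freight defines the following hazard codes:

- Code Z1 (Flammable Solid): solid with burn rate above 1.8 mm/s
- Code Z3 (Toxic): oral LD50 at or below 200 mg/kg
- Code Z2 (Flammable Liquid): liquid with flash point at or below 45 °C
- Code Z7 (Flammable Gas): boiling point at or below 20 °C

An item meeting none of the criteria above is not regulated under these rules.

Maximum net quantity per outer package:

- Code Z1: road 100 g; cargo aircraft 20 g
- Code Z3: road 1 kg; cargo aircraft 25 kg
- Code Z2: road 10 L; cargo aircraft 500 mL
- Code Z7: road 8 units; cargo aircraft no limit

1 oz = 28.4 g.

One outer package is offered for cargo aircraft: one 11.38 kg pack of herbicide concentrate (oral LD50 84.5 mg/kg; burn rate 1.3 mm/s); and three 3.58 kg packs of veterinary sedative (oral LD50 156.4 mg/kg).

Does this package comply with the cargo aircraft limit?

With oral LD50 84.5 mg/kg (≤ 200 mg/kg), the herbicide concentrate falls in Code Z3.
Oral LD50 156.4 mg/kg meets the Code Z3 criterion (Toxic), so the veterinary sedative is Code Z3.
Code Z3 net quantity: 11.38 kg + (three 3.58 kg packs = 10.74 kg) = 22.12 kg.
22.12 kg ≤ 25 kg (cargo aircraft limit, Code Z3) — within limit.

Yes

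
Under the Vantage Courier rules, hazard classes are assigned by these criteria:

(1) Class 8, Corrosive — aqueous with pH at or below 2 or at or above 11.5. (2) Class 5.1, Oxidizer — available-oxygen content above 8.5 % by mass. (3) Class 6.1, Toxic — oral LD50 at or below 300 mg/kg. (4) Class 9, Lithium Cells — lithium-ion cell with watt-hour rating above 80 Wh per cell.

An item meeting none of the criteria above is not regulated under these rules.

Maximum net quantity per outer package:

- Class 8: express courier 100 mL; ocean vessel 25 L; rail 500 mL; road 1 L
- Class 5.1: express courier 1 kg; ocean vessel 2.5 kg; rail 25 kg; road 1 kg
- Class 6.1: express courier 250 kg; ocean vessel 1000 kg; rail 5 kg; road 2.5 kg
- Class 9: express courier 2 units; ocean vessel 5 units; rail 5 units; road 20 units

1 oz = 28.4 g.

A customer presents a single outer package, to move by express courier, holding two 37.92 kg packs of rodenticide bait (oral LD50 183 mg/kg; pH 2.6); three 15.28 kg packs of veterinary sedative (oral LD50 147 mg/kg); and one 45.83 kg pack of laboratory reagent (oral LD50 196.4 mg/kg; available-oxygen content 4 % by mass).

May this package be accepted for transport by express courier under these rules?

Rodenticide bait: oral LD50 183 mg/kg ≤ 300 mg/kg → Class 6.1 (Toxic).
With oral LD50 147 mg/kg (≤ 300 mg/kg), the veterinary sedative falls in Class 6.1.
Oral LD50 196.4 mg/kg meets the Class 6.1 criterion (Toxic), so the laboratory reagent is Class 6.1.
Class 6.1 net quantity: (two 37.92 kg packs = 75.84 kg) + (three 15.28 kg packs = 45.84 kg) + 45.83 kg = 167.51 kg.
That is within the Class 6.1 express courier limit of 250 kg.

Yes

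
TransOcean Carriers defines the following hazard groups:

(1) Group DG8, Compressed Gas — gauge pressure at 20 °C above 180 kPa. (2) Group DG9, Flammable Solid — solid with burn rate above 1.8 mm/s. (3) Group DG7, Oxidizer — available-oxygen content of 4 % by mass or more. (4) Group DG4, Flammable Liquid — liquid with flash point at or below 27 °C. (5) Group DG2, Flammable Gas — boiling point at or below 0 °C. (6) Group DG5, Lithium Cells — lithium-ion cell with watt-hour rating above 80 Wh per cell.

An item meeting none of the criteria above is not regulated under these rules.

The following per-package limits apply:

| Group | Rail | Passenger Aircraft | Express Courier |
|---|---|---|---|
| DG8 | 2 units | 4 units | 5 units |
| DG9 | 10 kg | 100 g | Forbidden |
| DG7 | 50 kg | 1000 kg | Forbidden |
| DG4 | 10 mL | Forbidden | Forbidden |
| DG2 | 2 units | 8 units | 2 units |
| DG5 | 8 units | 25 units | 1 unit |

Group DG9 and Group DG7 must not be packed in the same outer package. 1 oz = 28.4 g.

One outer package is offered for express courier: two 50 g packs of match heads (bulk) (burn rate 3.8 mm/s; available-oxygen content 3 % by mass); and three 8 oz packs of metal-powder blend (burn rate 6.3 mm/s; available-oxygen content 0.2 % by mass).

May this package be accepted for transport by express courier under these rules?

Burn rate 3.8 mm/s meets the Group DG9 criterion (Flammable Solid), so the match heads (bulk) are Group DG9.
With burn rate 6.3 mm/s (> 1.8 mm/s), the metal-powder blend falls in Group DG9.
Group DG9 net quantity: (two 50 g packs = 100 g) + (three 8 oz packs = 681.6 g) = 781.6 g.
By express courier, Group DG9 is Forbidden regardless of quantity.

No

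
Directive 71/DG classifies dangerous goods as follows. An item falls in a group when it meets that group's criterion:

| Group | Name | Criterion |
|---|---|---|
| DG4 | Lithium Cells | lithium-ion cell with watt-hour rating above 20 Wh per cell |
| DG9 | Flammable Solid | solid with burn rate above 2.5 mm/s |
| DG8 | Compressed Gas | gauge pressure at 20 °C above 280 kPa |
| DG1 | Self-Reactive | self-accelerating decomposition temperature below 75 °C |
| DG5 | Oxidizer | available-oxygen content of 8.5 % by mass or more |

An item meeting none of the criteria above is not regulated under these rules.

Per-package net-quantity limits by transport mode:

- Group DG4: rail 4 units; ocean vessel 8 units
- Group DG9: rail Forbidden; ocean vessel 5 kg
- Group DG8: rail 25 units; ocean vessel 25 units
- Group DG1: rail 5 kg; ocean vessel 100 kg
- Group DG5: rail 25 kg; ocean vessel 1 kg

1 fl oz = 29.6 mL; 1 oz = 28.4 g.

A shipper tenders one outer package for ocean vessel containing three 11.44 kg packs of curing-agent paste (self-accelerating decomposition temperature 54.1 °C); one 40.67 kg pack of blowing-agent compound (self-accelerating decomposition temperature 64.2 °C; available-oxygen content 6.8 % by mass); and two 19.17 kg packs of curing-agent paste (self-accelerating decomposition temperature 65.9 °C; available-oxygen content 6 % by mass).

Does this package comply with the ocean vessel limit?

With self-accelerating decomposition temperature 54.1 °C (< 75 °C), the curing-agent paste falls in Group DG1.
Self-accelerating decomposition temperature 64.2 °C meets the Group DG1 criterion (Self-Reactive), so the blowing-agent compound is Group DG1.
With self-accelerating decomposition temperature 65.9 °C (< 75 °C), the curing-agent paste falls in Group DG1.
Group DG1 net quantity: (three 11.44 kg packs = 34.32 kg) + 40.67 kg + (two 19.17 kg packs = 38.34 kg) = 113.33 kg.
113.33 kg exceeds the ocean vessel limit of 100 kg for Group DG1.

No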